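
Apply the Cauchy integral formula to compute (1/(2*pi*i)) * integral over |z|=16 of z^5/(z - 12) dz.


Step 1: f(z) = z^5, a = 12 is inside |z| = 16
Step 2: By Cauchy integral formula: (1/(2pi*i)) * integral = f(a)
Step 3: f(12) = 12^5 = 248832

248832


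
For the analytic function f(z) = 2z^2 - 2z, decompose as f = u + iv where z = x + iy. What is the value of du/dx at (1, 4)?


Step 1: f(z) = 2(x+iy)^2 - 2(x+iy) + 0
Step 2: u = 2(x^2 - y^2) - 2x + 0
Step 3: u_x = 4x - 2
Step 4: At (1, 4): u_x = 4 - 2 = 2

2


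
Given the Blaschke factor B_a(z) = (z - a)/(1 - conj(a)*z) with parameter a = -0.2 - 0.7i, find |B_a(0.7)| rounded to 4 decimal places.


Step 1: Numerator z0 - a = 0.7 - (-0.2 - 0.7i) = 0.9 + 0.7i
Step 2: Denominator 1 - conj(a)*z0 = 1 - (-0.2 + 0.7i)*0.7 = 1.14 - 0.49i
Step 3: |z0 - a|^2 = 0.9^2 + 0.7^2 = 1.3; |1 - conj(a)*z0|^2 = 1.14^2 + (-0.49)^2 = 1.5397
Step 4: |B_a(0.7)| = sqrt(1.3 / 1.5397) = sqrt(0.84432)
Step 5: = 0.9189

0.9189


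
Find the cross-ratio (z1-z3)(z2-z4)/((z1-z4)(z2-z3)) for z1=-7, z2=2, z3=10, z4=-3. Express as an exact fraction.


Step 1: (z1-z3)(z2-z4) = (-17) * 5 = -85
Step 2: (z1-z4)(z2-z3) = (-4) * (-8) = 32
Step 3: Cross-ratio = -85/32 = -85/32

-85/32


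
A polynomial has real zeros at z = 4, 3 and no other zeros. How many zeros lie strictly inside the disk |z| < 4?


Step 1: Check each root:
  z = 4: |4| = 4 >= 4
  z = 3: |3| = 3 < 4
Step 2: Count = 1

1


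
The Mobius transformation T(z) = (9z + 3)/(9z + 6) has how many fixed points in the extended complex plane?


Step 1: Fixed points satisfy T(z) = z
Step 2: 9z^2 - 3z - 3 = 0
Step 3: Discriminant = (-3)^2 - 4*9*(-3) = 117
Step 4: Number of fixed points = 2

2


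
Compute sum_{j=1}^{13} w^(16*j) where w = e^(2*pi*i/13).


Step 1: The sum sum_{j=1}^{n} w^(k*j) equals n if n | k, else 0.
Step 2: Here n = 13, k = 16
Step 3: Does n divide k? 13 | 16 -> False
Step 4: Sum = 0

0


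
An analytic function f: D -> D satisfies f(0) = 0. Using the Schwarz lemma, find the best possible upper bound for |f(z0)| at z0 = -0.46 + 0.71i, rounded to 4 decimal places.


Step 1: Schwarz lemma: if f: D -> D is analytic with f(0) = 0, then |f(z)| <= |z| for all z in D, and this is sharp (f(z) = z).
Step 2: |z0|^2 = (-0.46)^2 + 0.71^2 = 0.7157
Step 3: |z0| = sqrt(0.7157) = 0.845991
Step 4: Best bound = |z0| = 0.846

0.846


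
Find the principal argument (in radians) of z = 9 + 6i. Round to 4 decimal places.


Step 1: z = 9 + 6i
Step 2: arg(z) = atan2(6, 9)
Step 3: arg(z) = 0.588

0.588


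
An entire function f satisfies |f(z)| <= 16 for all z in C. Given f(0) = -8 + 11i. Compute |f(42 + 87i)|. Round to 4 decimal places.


Step 1: By Liouville's theorem, a bounded entire function is constant.
Step 2: f(z) = f(0) = -8 + 11i for all z.
Step 3: |f(w)| = |-8 + 11i| = sqrt(64 + 121)
Step 4: = 13.6015

13.6015


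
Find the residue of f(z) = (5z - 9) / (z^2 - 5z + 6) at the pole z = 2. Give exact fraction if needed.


Step 1: Q(z) = z^2 - 5z + 6 = (z - 2)(z - 3)
Step 2: Q'(z) = 2z - 5
Step 3: Q'(2) = -1, P(2) = 1
Step 4: Res = P(2)/Q'(2) = 1/(-1) = -1

-1


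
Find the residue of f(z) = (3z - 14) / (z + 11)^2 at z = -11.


Step 1: Pole of order 2 at z = -11
Step 2: Res = lim d/dz [(z + 11)^2 * f(z)] as z -> -11
Step 3: (z + 11)^2 * f(z) = 3z - 14
Step 4: d/dz[3z - 14] = 3

3


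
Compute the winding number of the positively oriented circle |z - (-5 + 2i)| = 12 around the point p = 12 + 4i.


Step 1: Center c = (-5, 2), radius = 12
Step 2: |p - c|^2 = 17^2 + 2^2 = 293
Step 3: r^2 = 144
Step 4: |p-c| > r so winding number = 0

0


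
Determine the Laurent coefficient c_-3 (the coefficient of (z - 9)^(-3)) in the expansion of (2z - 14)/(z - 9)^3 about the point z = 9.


Step 1: Write the numerator in powers of (z - 9): 2z - 14 = 2(z - 9) + (2*9 - 14) = 2(z - 9) + 4
Step 2: Divide by (z - 9)^3: f(z) = 4(z - 9)^(-3) + 2(z - 9)^(-2)
Step 3: This finite sum is the Laurent series of f about z = 9.
Step 4: Coefficient of (z - 9)^(-3) = 2*9 - 14 = 4

4


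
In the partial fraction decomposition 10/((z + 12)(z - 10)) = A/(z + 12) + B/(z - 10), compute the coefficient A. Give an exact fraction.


Step 1: Multiply both sides by (z + 12) and set z = -12
Step 2: A = 10 / (-12 - 10)
Step 3: A = 10 / (-22)
Step 4: A = -5/11

-5/11


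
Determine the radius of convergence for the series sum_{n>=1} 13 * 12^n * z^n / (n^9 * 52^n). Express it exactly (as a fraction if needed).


Step 1: General term a_n = 13 * 12^n / (n^9 * 52^n)
Step 2: By the root test, |a_n|^(1/n) = 13^(1/n) * 12 / (n^(9/n) * 52) -> 12/52 as n -> infinity (since 13^(1/n) -> 1 and n^(9/n) -> 1)
Step 3: R = 1/lim|a_n|^(1/n) = 52/12 = 13/3

13/3


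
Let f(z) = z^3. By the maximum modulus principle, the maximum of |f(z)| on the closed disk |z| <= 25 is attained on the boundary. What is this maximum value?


Step 1: On |z| = 25, |f(z)| = |z|^3 = 25^3
Step 2: By maximum modulus principle, maximum is on boundary.
Step 3: Maximum = 15625 = 15625

15625


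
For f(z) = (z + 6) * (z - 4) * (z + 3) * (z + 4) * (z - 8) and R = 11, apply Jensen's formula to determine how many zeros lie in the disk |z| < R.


Jensen's formula: (1/2pi)*integral log|f(Re^it)|dt = log|f(0)| + sum_{|a_k|<R} log(R/|a_k|)
Step 1: f(0) = 6 * (-4) * 3 * 4 * (-8) = 2304
Step 2: log|f(0)| = log|-6| + log|4| + log|-3| + log|-4| + log|8| = 7.7424
Step 3: Zeros inside |z| < 11: -6, 4, -3, -4, 8
Step 4: Jensen sum = log(11/6) + log(11/4) + log(11/3) + log(11/4) + log(11/8) = 4.2471
Step 5: n(R) = number of terms in the Jensen sum = count of zeros inside |z| < 11 = 5

5


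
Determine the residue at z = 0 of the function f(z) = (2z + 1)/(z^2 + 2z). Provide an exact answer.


Step 1: Q(z) = z^2 + 2z = (z)(z + 2)
Step 2: Q'(z) = 2z + 2
Step 3: Q'(0) = 2, P(0) = 1
Step 4: Res = P(0)/Q'(0) = 1/2 = 1/2

1/2


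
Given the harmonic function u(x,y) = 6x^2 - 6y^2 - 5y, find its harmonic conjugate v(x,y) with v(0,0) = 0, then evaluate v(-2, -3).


Step 1: v_x = -u_y = 12y + 5
Step 2: v_y = u_x = 12x + 0
Step 3: v = 12xy + 5x + C
Step 4: v(0,0) = 0 => C = 0
Step 5: v(-2, -3) = 62

62


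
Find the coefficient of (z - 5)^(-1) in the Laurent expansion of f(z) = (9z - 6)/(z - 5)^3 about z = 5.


Step 1: Write the numerator in powers of (z - 5): 9z - 6 = 9(z - 5) + (9*5 - 6) = 9(z - 5) + 39
Step 2: Divide by (z - 5)^3: f(z) = 39(z - 5)^(-3) + 9(z - 5)^(-2)
Step 3: This finite sum is the Laurent series of f about z = 5.
Step 4: Only the powers -3 and -2 appear, so the coefficient of (z - 5)^(-1) = 0

0


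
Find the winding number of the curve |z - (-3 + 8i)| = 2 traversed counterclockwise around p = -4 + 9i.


Step 1: Center c = (-3, 8), radius = 2
Step 2: |p - c|^2 = (-1)^2 + 1^2 = 2
Step 3: r^2 = 4
Step 4: |p-c| < r so winding number = 1

1


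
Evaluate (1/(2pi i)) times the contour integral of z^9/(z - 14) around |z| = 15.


Step 1: f(z) = z^9, a = 14 is inside |z| = 15
Step 2: By Cauchy integral formula: (1/(2pi*i)) * integral = f(a)
Step 3: f(14) = 14^9 = 20661046784

20661046784


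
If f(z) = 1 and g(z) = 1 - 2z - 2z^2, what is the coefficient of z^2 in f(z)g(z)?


Step 1: z^2 term in f*g comes from: (1)*(-2z^2) + (0)*(-2z) + (0)*(1)
Step 2: = -2 + 0 + 0
Step 3: = -2

-2


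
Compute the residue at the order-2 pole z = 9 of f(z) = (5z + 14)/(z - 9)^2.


Step 1: Pole of order 2 at z = 9
Step 2: Res = lim d/dz [(z - 9)^2 * f(z)] as z -> 9
Step 3: (z - 9)^2 * f(z) = 5z + 14
Step 4: d/dz[5z + 14] = 5

5


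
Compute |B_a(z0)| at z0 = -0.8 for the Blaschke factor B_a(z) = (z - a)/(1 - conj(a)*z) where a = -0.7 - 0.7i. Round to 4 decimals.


Step 1: Numerator z0 - a = -0.8 - (-0.7 - 0.7i) = -0.1 + 0.7i
Step 2: Denominator 1 - conj(a)*z0 = 1 - (-0.7 + 0.7i)*(-0.8) = 0.44 + 0.56i
Step 3: |z0 - a|^2 = (-0.1)^2 + 0.7^2 = 0.5; |1 - conj(a)*z0|^2 = 0.44^2 + 0.56^2 = 0.5072
Step 4: |B_a(-0.8)| = sqrt(0.5 / 0.5072) = sqrt(0.985804)
Step 5: = 0.9929

0.9929


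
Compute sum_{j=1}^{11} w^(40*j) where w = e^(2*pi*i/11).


Step 1: The sum sum_{j=1}^{n} w^(k*j) equals n if n | k, else 0.
Step 2: Here n = 11, k = 40
Step 3: Does n divide k? 11 | 40 -> False
Step 4: Sum = 0

0


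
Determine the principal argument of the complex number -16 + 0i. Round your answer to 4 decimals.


Step 1: z = -16 + 0i
Step 2: arg(z) = atan2(0, -16)
Step 3: arg(z) = 3.1416

3.1416


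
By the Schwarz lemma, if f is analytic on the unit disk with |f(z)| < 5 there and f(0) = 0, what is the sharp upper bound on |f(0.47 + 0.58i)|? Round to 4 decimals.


Step 1: g = f/5 maps D -> D with g(0) = 0, so by the Schwarz lemma |g(z)| <= |z|, i.e. |f(z)| <= 5|z|; this is sharp (f(z) = 5z).
Step 2: |z0|^2 = 0.47^2 + 0.58^2 = 0.5573
Step 3: |z0| = sqrt(0.5573) = 0.746525
Step 4: Best bound = 5 * |z0| = 5 * 0.746525 = 3.7326

3.7326


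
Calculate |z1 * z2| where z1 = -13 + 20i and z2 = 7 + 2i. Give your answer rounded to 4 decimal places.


Step 1: |z1| = sqrt((-13)^2 + 20^2) = sqrt(569)
Step 2: |z2| = sqrt(7^2 + 2^2) = sqrt(53)
Step 3: |z1*z2| = |z1|*|z2| = sqrt(569) * sqrt(53) = sqrt(569 * 53) = sqrt(30157)
Step 4: = 173.6577

173.6577


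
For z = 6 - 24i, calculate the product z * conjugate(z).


Step 1: conj(z) = 6 + 24i
Step 2: z * conj(z) = 6^2 + (-24)^2
Step 3: = 36 + 576 = 612

612


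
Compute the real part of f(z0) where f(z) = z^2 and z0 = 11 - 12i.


Step 1: z0 = 11 - 12i
Step 2: z0^2 = 11^2 - (-12)^2 - 264i
Step 3: real part = 121 - 144 = -23

-23


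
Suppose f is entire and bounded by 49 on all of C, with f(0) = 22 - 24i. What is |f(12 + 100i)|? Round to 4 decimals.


Step 1: By Liouville's theorem, a bounded entire function is constant.
Step 2: f(z) = f(0) = 22 - 24i for all z.
Step 3: |f(w)| = |22 - 24i| = sqrt(484 + 576)
Step 4: = 32.5576

32.5576


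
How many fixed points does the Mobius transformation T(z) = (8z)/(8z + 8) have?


Step 1: Fixed points satisfy T(z) = z
Step 2: 8z^2 = 0
Step 3: Discriminant = 0^2 - 4*8*0 = 0
Step 4: Number of fixed points = 1

1


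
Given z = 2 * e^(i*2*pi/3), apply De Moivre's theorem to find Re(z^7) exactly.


Step 1: By De Moivre's theorem, z^7 = 2^7 * e^(i*7*2*pi/3) = 128 * (cos(14*pi/3) + i*sin(14*pi/3))
Step 2: |z|^7 = 2^7 = 128
Step 3: Reduce the angle mod 2*pi: 14*pi/3 - 4*pi = 2*pi/3
Step 4: cos(2*pi/3) = -1/2
Step 5: Re(z^7) = 128 * (-1/2) = -64

-64


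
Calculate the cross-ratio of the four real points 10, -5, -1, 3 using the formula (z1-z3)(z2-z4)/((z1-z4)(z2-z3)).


Step 1: (z1-z3)(z2-z4) = 11 * (-8) = -88
Step 2: (z1-z4)(z2-z3) = 7 * (-4) = -28
Step 3: Cross-ratio = 88/28 = 22/7

22/7


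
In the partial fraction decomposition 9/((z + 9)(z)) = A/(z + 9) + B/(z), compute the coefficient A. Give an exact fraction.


Step 1: Multiply both sides by (z + 9) and set z = -9
Step 2: A = 9 / (-9 - 0)
Step 3: A = 9 / (-9)
Step 4: A = -1

-1


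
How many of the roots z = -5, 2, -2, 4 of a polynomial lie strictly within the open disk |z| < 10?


Step 1: Check each root:
  z = -5: |-5| = 5 < 10
  z = 2: |2| = 2 < 10
  z = -2: |-2| = 2 < 10
  z = 4: |4| = 4 < 10
Step 2: Count = 4

4


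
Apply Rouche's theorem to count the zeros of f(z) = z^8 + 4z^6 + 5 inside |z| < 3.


Step 1: On |z| = 3 the three terms have sizes |z^8| = 3^8 = 6561, |4z^6| = 4*3^6 = 2916, |5| = 5
Step 2: The dominant term is g(z) = z^8; let h(z) = 4z^6 + 5 so f = g + h
Step 3: On |z| = 3: |g| = 6561 and |h| <= 2916 + 5 = 2921
Step 4: Since 6561 > 2921, |h| < |g| on |z| = 3, so by Rouche f has the same number of zeros as g inside |z| < 3
Step 5: g(z) = z^8 has 8 zeros (all at the origin) inside |z| < 3. Answer = 8

8


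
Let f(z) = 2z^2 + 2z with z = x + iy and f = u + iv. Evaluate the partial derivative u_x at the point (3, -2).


Step 1: f(z) = 2(x+iy)^2 + 2(x+iy) + 0
Step 2: u = 2(x^2 - y^2) + 2x + 0
Step 3: u_x = 4x + 2
Step 4: At (3, -2): u_x = 12 + 2 = 14

14


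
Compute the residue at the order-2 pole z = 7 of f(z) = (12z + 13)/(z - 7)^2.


Step 1: Pole of order 2 at z = 7
Step 2: Res = lim d/dz [(z - 7)^2 * f(z)] as z -> 7
Step 3: (z - 7)^2 * f(z) = 12z + 13
Step 4: d/dz[12z + 13] = 12

12


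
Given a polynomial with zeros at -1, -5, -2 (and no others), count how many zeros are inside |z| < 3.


Step 1: Check each root:
  z = -1: |-1| = 1 < 3
  z = -5: |-5| = 5 >= 3
  z = -2: |-2| = 2 < 3
Step 2: Count = 2

2


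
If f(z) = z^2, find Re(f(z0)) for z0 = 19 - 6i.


Step 1: z0 = 19 - 6i
Step 2: z0^2 = 19^2 - (-6)^2 - 228i
Step 3: real part = 361 - 36 = 325

325


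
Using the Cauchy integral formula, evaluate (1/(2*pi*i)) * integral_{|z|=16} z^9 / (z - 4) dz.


Step 1: f(z) = z^9, a = 4 is inside |z| = 16
Step 2: By Cauchy integral formula: (1/(2pi*i)) * integral = f(a)
Step 3: f(4) = 4^9 = 262144

262144


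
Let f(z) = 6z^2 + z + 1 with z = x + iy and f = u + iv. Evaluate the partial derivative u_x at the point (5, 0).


Step 1: f(z) = 6(x+iy)^2 + (x+iy) + 1
Step 2: u = 6(x^2 - y^2) + x + 1
Step 3: u_x = 12x + 1
Step 4: At (5, 0): u_x = 60 + 1 = 61

61


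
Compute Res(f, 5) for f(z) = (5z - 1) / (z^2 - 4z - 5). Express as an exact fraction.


Step 1: Q(z) = z^2 - 4z - 5 = (z - 5)(z + 1)
Step 2: Q'(z) = 2z - 4
Step 3: Q'(5) = 6, P(5) = 24
Step 4: Res = P(5)/Q'(5) = 24/6 = 4

4


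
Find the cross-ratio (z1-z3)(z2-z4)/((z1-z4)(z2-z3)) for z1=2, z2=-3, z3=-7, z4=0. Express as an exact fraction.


Step 1: (z1-z3)(z2-z4) = 9 * (-3) = -27
Step 2: (z1-z4)(z2-z3) = 2 * 4 = 8
Step 3: Cross-ratio = -27/8 = -27/8

-27/8


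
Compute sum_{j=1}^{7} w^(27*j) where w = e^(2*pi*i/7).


Step 1: The sum sum_{j=1}^{n} w^(k*j) equals n if n | k, else 0.
Step 2: Here n = 7, k = 27
Step 3: Does n divide k? 7 | 27 -> False
Step 4: Sum = 0

0


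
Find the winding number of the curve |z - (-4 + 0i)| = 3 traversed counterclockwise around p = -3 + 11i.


Step 1: Center c = (-4, 0), radius = 3
Step 2: |p - c|^2 = 1^2 + 11^2 = 122
Step 3: r^2 = 9
Step 4: |p-c| > r so winding number = 0

0


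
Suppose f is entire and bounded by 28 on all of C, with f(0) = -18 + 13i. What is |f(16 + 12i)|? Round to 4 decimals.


Step 1: By Liouville's theorem, a bounded entire function is constant.
Step 2: f(z) = f(0) = -18 + 13i for all z.
Step 3: |f(w)| = |-18 + 13i| = sqrt(324 + 169)
Step 4: = 22.2036

22.2036


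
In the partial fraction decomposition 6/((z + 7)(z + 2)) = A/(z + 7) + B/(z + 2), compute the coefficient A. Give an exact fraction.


Step 1: Multiply both sides by (z + 7) and set z = -7
Step 2: A = 6 / (-7 + 2)
Step 3: A = 6 / (-5)
Step 4: A = -6/5

-6/5


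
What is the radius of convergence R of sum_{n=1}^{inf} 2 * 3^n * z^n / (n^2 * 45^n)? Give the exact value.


Step 1: General term a_n = 2 * 3^n / (n^2 * 45^n)
Step 2: By the root test, |a_n|^(1/n) = 2^(1/n) * 3 / (n^(2/n) * 45) -> 3/45 as n -> infinity (since 2^(1/n) -> 1 and n^(2/n) -> 1)
Step 3: R = 1/lim|a_n|^(1/n) = 45/3 = 15

15


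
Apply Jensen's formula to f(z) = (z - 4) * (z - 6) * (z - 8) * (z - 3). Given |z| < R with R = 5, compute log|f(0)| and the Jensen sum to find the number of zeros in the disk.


Jensen's formula: (1/2pi)*integral log|f(Re^it)|dt = log|f(0)| + sum_{|a_k|<R} log(R/|a_k|)
Step 1: f(0) = (-4) * (-6) * (-8) * (-3) = 576
Step 2: log|f(0)| = log|4| + log|6| + log|8| + log|3| = 6.3561
Step 3: Zeros inside |z| < 5: 4, 3
Step 4: Jensen sum = log(5/4) + log(5/3) = 0.734
Step 5: n(R) = number of terms in the Jensen sum = count of zeros inside |z| < 5 = 2

2


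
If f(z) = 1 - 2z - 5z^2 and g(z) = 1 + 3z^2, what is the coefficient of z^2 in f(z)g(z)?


Step 1: z^2 term in f*g comes from: (1)*(3z^2) + (-2z)*(0) + (-5z^2)*(1)
Step 2: = 3 + 0 - 5
Step 3: = -2

-2


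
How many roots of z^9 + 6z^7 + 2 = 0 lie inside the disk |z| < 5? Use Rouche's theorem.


Step 1: On |z| = 5 the three terms have sizes |z^9| = 5^9 = 1953125, |6z^7| = 6*5^7 = 468750, |2| = 2
Step 2: The dominant term is g(z) = z^9; let h(z) = 6z^7 + 2 so f = g + h
Step 3: On |z| = 5: |g| = 1953125 and |h| <= 468750 + 2 = 468752
Step 4: Since 1953125 > 468752, |h| < |g| on |z| = 5, so by Rouche f has the same number of zeros as g inside |z| < 5
Step 5: g(z) = z^9 has 9 zeros (all at the origin) inside |z| < 5. Answer = 9

9


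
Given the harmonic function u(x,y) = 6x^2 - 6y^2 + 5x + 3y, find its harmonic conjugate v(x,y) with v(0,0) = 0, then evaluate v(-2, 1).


Step 1: v_x = -u_y = 12y - 3
Step 2: v_y = u_x = 12x + 5
Step 3: v = 12xy - 3x + 5y + C
Step 4: v(0,0) = 0 => C = 0
Step 5: v(-2, 1) = -13

-13


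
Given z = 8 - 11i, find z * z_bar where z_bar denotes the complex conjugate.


Step 1: conj(z) = 8 + 11i
Step 2: z * conj(z) = 8^2 + (-11)^2
Step 3: = 64 + 121 = 185

185


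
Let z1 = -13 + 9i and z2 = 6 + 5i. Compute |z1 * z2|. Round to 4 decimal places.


Step 1: |z1| = sqrt((-13)^2 + 9^2) = sqrt(250)
Step 2: |z2| = sqrt(6^2 + 5^2) = sqrt(61)
Step 3: |z1*z2| = |z1|*|z2| = sqrt(250) * sqrt(61) = sqrt(250 * 61) = sqrt(15250)
Step 4: = 123.4909

123.4909


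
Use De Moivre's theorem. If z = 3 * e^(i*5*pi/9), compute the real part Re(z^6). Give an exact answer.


Step 1: By De Moivre's theorem, z^6 = 3^6 * e^(i*6*5*pi/9) = 729 * (cos(10*pi/3) + i*sin(10*pi/3))
Step 2: |z|^6 = 3^6 = 729
Step 3: Reduce the angle mod 2*pi: 10*pi/3 - 2*pi = 4*pi/3
Step 4: cos(4*pi/3) = -1/2
Step 5: Re(z^6) = 729 * (-1/2) = -729/2

-729/2


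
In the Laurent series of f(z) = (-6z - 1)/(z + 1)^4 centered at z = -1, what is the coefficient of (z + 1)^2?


Step 1: Write the numerator in powers of (z + 1): -6z - 1 = -6(z + 1) + (-6*(-1) - 1) = -6(z + 1) + 5
Step 2: Divide by (z + 1)^4: f(z) = 5(z + 1)^(-4) - 6(z + 1)^(-3)
Step 3: This finite sum is the Laurent series of f about z = -1.
Step 4: Only the powers -4 and -3 appear, so the coefficient of (z + 1)^2 = 0

0


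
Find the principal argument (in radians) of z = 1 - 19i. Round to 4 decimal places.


Step 1: z = 1 - 19i
Step 2: arg(z) = atan2(-19, 1)
Step 3: arg(z) = -1.5182

-1.5182


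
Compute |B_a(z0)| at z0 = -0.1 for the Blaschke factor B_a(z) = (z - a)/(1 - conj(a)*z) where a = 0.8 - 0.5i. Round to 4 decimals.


Step 1: Numerator z0 - a = -0.1 - (0.8 - 0.5i) = -0.9 + 0.5i
Step 2: Denominator 1 - conj(a)*z0 = 1 - (0.8 + 0.5i)*(-0.1) = 1.08 + 0.05i
Step 3: |z0 - a|^2 = (-0.9)^2 + 0.5^2 = 1.06; |1 - conj(a)*z0|^2 = 1.08^2 + 0.05^2 = 1.1689
Step 4: |B_a(-0.1)| = sqrt(1.06 / 1.1689) = sqrt(0.906835)
Step 5: = 0.9523

0.9523


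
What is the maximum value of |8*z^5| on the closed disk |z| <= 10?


Step 1: On |z| = 10, |f(z)| = 8 * |z|^5 = 8 * 10^5
Step 2: By maximum modulus principle, maximum is on boundary.
Step 3: Maximum = 8 * 100000 = 800000

800000


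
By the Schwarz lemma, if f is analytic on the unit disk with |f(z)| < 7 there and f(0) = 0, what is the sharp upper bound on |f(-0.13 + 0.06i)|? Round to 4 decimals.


Step 1: g = f/7 maps D -> D with g(0) = 0, so by the Schwarz lemma |g(z)| <= |z|, i.e. |f(z)| <= 7|z|; this is sharp (f(z) = 7z).
Step 2: |z0|^2 = (-0.13)^2 + 0.06^2 = 0.0205
Step 3: |z0| = sqrt(0.0205) = 0.143178
Step 4: Best bound = 7 * |z0| = 7 * 0.143178 = 1.0022

1.0022


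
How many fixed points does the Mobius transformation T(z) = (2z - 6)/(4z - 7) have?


Step 1: Fixed points satisfy T(z) = z
Step 2: 4z^2 - 9z + 6 = 0
Step 3: Discriminant = (-9)^2 - 4*4*6 = -15
Step 4: Number of fixed points = 2

2


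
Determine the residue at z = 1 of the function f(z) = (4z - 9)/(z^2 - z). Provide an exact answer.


Step 1: Q(z) = z^2 - z = (z - 1)(z)
Step 2: Q'(z) = 2z - 1
Step 3: Q'(1) = 1, P(1) = -5
Step 4: Res = P(1)/Q'(1) = -5/1 = -5

-5


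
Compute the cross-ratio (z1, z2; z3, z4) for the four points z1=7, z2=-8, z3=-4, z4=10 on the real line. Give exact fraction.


Step 1: (z1-z3)(z2-z4) = 11 * (-18) = -198
Step 2: (z1-z4)(z2-z3) = (-3) * (-4) = 12
Step 3: Cross-ratio = -198/12 = -33/2

-33/2


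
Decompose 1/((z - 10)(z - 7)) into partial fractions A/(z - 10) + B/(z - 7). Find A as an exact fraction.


Step 1: Multiply both sides by (z - 10) and set z = 10
Step 2: A = 1 / (10 - 7)
Step 3: A = 1 / 3
Step 4: A = 1/3

1/3


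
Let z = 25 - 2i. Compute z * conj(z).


Step 1: conj(z) = 25 + 2i
Step 2: z * conj(z) = 25^2 + (-2)^2
Step 3: = 625 + 4 = 629

629


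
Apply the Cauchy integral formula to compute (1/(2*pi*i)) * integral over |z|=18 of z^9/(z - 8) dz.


Step 1: f(z) = z^9, a = 8 is inside |z| = 18
Step 2: By Cauchy integral formula: (1/(2pi*i)) * integral = f(a)
Step 3: f(8) = 8^9 = 134217728

134217728


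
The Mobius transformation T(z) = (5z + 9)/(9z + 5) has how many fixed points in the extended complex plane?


Step 1: Fixed points satisfy T(z) = z
Step 2: 9z^2 - 9 = 0
Step 3: Discriminant = 0^2 - 4*9*(-9) = 324
Step 4: Number of fixed points = 2

2


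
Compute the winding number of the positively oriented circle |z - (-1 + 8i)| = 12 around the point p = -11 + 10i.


Step 1: Center c = (-1, 8), radius = 12
Step 2: |p - c|^2 = (-10)^2 + 2^2 = 104
Step 3: r^2 = 144
Step 4: |p-c| < r so winding number = 1

1


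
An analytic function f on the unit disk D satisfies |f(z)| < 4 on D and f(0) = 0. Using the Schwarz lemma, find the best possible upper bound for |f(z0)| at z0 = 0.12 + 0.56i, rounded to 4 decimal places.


Step 1: g = f/4 maps D -> D with g(0) = 0, so by the Schwarz lemma |g(z)| <= |z|, i.e. |f(z)| <= 4|z|; this is sharp (f(z) = 4z).
Step 2: |z0|^2 = 0.12^2 + 0.56^2 = 0.328
Step 3: |z0| = sqrt(0.328) = 0.572713
Step 4: Best bound = 4 * |z0| = 4 * 0.572713 = 2.2909

2.2909


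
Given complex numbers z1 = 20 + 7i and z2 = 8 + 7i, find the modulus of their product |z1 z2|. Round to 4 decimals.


Step 1: |z1| = sqrt(20^2 + 7^2) = sqrt(449)
Step 2: |z2| = sqrt(8^2 + 7^2) = sqrt(113)
Step 3: |z1*z2| = |z1|*|z2| = sqrt(449) * sqrt(113) = sqrt(449 * 113) = sqrt(50737)
Step 4: = 225.2488

225.2488


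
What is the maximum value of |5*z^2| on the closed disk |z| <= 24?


Step 1: On |z| = 24, |f(z)| = 5 * |z|^2 = 5 * 24^2
Step 2: By maximum modulus principle, maximum is on boundary.
Step 3: Maximum = 5 * 576 = 2880

2880


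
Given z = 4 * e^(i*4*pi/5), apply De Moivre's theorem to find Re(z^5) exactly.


Step 1: By De Moivre's theorem, z^5 = 4^5 * e^(i*5*4*pi/5) = 1024 * (cos(4*pi) + i*sin(4*pi))
Step 2: |z|^5 = 4^5 = 1024
Step 3: Reduce the angle mod 2*pi: 4*pi - 4*pi = 0
Step 4: cos(0) = 1
Step 5: Re(z^5) = 1024 * 1 = 1024

1024


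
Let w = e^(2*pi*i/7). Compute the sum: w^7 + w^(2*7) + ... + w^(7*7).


Step 1: The sum sum_{j=1}^{n} w^(k*j) equals n if n | k, else 0.
Step 2: Here n = 7, k = 7
Step 3: Does n divide k? 7 | 7 -> True
Step 4: Sum = 7

7


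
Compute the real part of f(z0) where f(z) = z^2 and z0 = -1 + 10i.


Step 1: z0 = -1 + 10i
Step 2: z0^2 = (-1)^2 - 10^2 - 20i
Step 3: real part = 1 - 100 = -99

-99


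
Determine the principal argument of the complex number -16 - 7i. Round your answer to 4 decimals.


Step 1: z = -16 - 7i
Step 2: arg(z) = atan2(-7, -16)
Step 3: arg(z) = -2.7292

-2.7292


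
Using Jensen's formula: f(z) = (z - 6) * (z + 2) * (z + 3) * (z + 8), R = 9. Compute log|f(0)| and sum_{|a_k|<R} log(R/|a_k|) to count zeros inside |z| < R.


Jensen's formula: (1/2pi)*integral log|f(Re^it)|dt = log|f(0)| + sum_{|a_k|<R} log(R/|a_k|)
Step 1: f(0) = (-6) * 2 * 3 * 8 = -288
Step 2: log|f(0)| = log|6| + log|-2| + log|-3| + log|-8| = 5.663
Step 3: Zeros inside |z| < 9: 6, -2, -3, -8
Step 4: Jensen sum = log(9/6) + log(9/2) + log(9/3) + log(9/8) = 3.1259
Step 5: n(R) = number of terms in the Jensen sum = count of zeros inside |z| < 9 = 4

4


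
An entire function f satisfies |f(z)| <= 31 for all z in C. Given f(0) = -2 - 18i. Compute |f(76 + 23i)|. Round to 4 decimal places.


Step 1: By Liouville's theorem, a bounded entire function is constant.
Step 2: f(z) = f(0) = -2 - 18i for all z.
Step 3: |f(w)| = |-2 - 18i| = sqrt(4 + 324)
Step 4: = 18.1108

18.1108


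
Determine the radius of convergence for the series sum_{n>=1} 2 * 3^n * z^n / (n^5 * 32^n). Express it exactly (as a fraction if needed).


Step 1: General term a_n = 2 * 3^n / (n^5 * 32^n)
Step 2: By the root test, |a_n|^(1/n) = 2^(1/n) * 3 / (n^(5/n) * 32) -> 3/32 as n -> infinity (since 2^(1/n) -> 1 and n^(5/n) -> 1)
Step 3: R = 1/lim|a_n|^(1/n) = 32/3

32/3


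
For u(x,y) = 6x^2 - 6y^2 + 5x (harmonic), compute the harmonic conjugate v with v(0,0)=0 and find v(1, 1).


Step 1: v_x = -u_y = 12y + 0
Step 2: v_y = u_x = 12x + 5
Step 3: v = 12xy + 5y + C
Step 4: v(0,0) = 0 => C = 0
Step 5: v(1, 1) = 17

17


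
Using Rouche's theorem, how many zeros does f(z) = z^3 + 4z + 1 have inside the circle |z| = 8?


Step 1: On |z| = 8 the three terms have sizes |z^3| = 8^3 = 512, |4z| = 4*8 = 32, |1| = 1
Step 2: The dominant term is g(z) = z^3; let h(z) = 4z + 1 so f = g + h
Step 3: On |z| = 8: |g| = 512 and |h| <= 32 + 1 = 33
Step 4: Since 512 > 33, |h| < |g| on |z| = 8, so by Rouche f has the same number of zeros as g inside |z| < 8
Step 5: g(z) = z^3 has 3 zeros (all at the origin) inside |z| < 8. Answer = 3

3


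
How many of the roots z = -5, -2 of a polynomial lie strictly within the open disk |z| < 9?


Step 1: Check each root:
  z = -5: |-5| = 5 < 9
  z = -2: |-2| = 2 < 9
Step 2: Count = 2

2


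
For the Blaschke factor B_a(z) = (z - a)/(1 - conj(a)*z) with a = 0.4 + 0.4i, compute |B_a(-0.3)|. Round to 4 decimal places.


Step 1: Numerator z0 - a = -0.3 - (0.4 + 0.4i) = -0.7 - 0.4i
Step 2: Denominator 1 - conj(a)*z0 = 1 - (0.4 - 0.4i)*(-0.3) = 1.12 - 0.12i
Step 3: |z0 - a|^2 = (-0.7)^2 + (-0.4)^2 = 0.65; |1 - conj(a)*z0|^2 = 1.12^2 + (-0.12)^2 = 1.2688
Step 4: |B_a(-0.3)| = sqrt(0.65 / 1.2688) = sqrt(0.512295)
Step 5: = 0.7157

0.7157


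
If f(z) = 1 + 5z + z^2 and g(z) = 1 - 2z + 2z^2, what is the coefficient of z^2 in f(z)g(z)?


Step 1: z^2 term in f*g comes from: (1)*(2z^2) + (5z)*(-2z) + (z^2)*(1)
Step 2: = 2 - 10 + 1
Step 3: = -7

-7


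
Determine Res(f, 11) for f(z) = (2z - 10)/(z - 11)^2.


Step 1: Pole of order 2 at z = 11
Step 2: Res = lim d/dz [(z - 11)^2 * f(z)] as z -> 11
Step 3: (z - 11)^2 * f(z) = 2z - 10
Step 4: d/dz[2z - 10] = 2

2


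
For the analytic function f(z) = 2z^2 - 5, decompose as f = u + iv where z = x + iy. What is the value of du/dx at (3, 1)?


Step 1: f(z) = 2(x+iy)^2 - 5
Step 2: u = 2(x^2 - y^2) - 5
Step 3: u_x = 4x + 0
Step 4: At (3, 1): u_x = 12 + 0 = 12

12


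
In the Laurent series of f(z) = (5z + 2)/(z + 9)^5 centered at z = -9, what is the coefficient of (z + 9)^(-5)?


Step 1: Write the numerator in powers of (z + 9): 5z + 2 = 5(z + 9) + (5*(-9) + 2) = 5(z + 9) - 43
Step 2: Divide by (z + 9)^5: f(z) = -43(z + 9)^(-5) + 5(z + 9)^(-4)
Step 3: This finite sum is the Laurent series of f about z = -9.
Step 4: Coefficient of (z + 9)^(-5) = 5*(-9) + 2 = -43

-43


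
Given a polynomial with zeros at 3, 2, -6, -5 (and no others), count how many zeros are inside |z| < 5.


Step 1: Check each root:
  z = 3: |3| = 3 < 5
  z = 2: |2| = 2 < 5
  z = -6: |-6| = 6 >= 5
  z = -5: |-5| = 5 >= 5
Step 2: Count = 2

2


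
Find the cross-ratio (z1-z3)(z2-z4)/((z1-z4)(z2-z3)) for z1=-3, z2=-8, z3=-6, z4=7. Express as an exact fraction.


Step 1: (z1-z3)(z2-z4) = 3 * (-15) = -45
Step 2: (z1-z4)(z2-z3) = (-10) * (-2) = 20
Step 3: Cross-ratio = -45/20 = -9/4

-9/4


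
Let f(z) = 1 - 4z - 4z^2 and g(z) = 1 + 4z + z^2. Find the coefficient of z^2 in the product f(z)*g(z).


Step 1: z^2 term in f*g comes from: (1)*(z^2) + (-4z)*(4z) + (-4z^2)*(1)
Step 2: = 1 - 16 - 4
Step 3: = -19

-19


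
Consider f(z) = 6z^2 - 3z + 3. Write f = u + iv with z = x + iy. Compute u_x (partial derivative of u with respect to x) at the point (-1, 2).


Step 1: f(z) = 6(x+iy)^2 - 3(x+iy) + 3
Step 2: u = 6(x^2 - y^2) - 3x + 3
Step 3: u_x = 12x - 3
Step 4: At (-1, 2): u_x = -12 - 3 = -15

-15


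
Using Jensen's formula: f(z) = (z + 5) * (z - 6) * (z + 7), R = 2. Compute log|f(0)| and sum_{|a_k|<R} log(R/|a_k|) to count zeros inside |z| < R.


Jensen's formula: (1/2pi)*integral log|f(Re^it)|dt = log|f(0)| + sum_{|a_k|<R} log(R/|a_k|)
Step 1: f(0) = 5 * (-6) * 7 = -210
Step 2: log|f(0)| = log|-5| + log|6| + log|-7| = 5.3471
Step 3: Zeros inside |z| < 2: none
Step 4: Jensen sum = (empty sum) = 0
Step 5: n(R) = number of terms in the Jensen sum = count of zeros inside |z| < 2 = 0

0


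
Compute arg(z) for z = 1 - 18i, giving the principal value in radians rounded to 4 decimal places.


Step 1: z = 1 - 18i
Step 2: arg(z) = atan2(-18, 1)
Step 3: arg(z) = -1.5153

-1.5153


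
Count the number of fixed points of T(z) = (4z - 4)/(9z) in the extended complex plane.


Step 1: Fixed points satisfy T(z) = z
Step 2: 9z^2 - 4z + 4 = 0
Step 3: Discriminant = (-4)^2 - 4*9*4 = -128
Step 4: Number of fixed points = 2

2


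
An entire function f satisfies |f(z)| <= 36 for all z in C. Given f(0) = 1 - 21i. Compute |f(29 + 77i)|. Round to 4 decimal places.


Step 1: By Liouville's theorem, a bounded entire function is constant.
Step 2: f(z) = f(0) = 1 - 21i for all z.
Step 3: |f(w)| = |1 - 21i| = sqrt(1 + 441)
Step 4: = 21.0238

21.0238


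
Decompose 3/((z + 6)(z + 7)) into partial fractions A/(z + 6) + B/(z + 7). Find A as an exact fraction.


Step 1: Multiply both sides by (z + 6) and set z = -6
Step 2: A = 3 / (-6 + 7)
Step 3: A = 3 / 1
Step 4: A = 3

3


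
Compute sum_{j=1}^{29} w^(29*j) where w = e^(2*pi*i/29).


Step 1: The sum sum_{j=1}^{n} w^(k*j) equals n if n | k, else 0.
Step 2: Here n = 29, k = 29
Step 3: Does n divide k? 29 | 29 -> True
Step 4: Sum = 29

29


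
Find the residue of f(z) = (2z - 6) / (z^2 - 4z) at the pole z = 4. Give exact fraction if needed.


Step 1: Q(z) = z^2 - 4z = (z - 4)(z)
Step 2: Q'(z) = 2z - 4
Step 3: Q'(4) = 4, P(4) = 2
Step 4: Res = P(4)/Q'(4) = 2/4 = 1/2

1/2


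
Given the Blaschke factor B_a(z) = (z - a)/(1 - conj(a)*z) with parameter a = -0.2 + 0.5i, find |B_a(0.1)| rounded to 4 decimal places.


Step 1: Numerator z0 - a = 0.1 - (-0.2 + 0.5i) = 0.3 - 0.5i
Step 2: Denominator 1 - conj(a)*z0 = 1 - (-0.2 - 0.5i)*0.1 = 1.02 + 0.05i
Step 3: |z0 - a|^2 = 0.3^2 + (-0.5)^2 = 0.34; |1 - conj(a)*z0|^2 = 1.02^2 + 0.05^2 = 1.0429
Step 4: |B_a(0.1)| = sqrt(0.34 / 1.0429) = sqrt(0.326014)
Step 5: = 0.571

0.571


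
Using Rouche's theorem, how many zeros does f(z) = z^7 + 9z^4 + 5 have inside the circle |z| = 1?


Step 1: On |z| = 1 the three terms have sizes |z^7| = 1^7 = 1, |9z^4| = 9*1^4 = 9, |5| = 5
Step 2: The dominant term is g(z) = 9z^4; let h(z) = z^7 + 5 so f = g + h
Step 3: On |z| = 1: |g| = 9 and |h| <= 1 + 5 = 6
Step 4: Since 9 > 6, |h| < |g| on |z| = 1, so by Rouche f has the same number of zeros as g inside |z| < 1
Step 5: g(z) = 9z^4 has 4 zeros (at the origin, multiplicity 4) inside |z| < 1. Answer = 4

4


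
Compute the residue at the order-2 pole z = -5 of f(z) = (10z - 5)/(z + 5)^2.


Step 1: Pole of order 2 at z = -5
Step 2: Res = lim d/dz [(z + 5)^2 * f(z)] as z -> -5
Step 3: (z + 5)^2 * f(z) = 10z - 5
Step 4: d/dz[10z - 5] = 10

10


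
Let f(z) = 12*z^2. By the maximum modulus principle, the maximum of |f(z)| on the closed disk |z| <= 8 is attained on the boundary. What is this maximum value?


Step 1: On |z| = 8, |f(z)| = 12 * |z|^2 = 12 * 8^2
Step 2: By maximum modulus principle, maximum is on boundary.
Step 3: Maximum = 12 * 64 = 768

768


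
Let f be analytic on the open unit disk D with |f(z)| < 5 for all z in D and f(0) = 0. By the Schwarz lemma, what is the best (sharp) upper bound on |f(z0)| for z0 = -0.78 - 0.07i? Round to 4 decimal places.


Step 1: g = f/5 maps D -> D with g(0) = 0, so by the Schwarz lemma |g(z)| <= |z|, i.e. |f(z)| <= 5|z|; this is sharp (f(z) = 5z).
Step 2: |z0|^2 = (-0.78)^2 + (-0.07)^2 = 0.6133
Step 3: |z0| = sqrt(0.6133) = 0.783135
Step 4: Best bound = 5 * |z0| = 5 * 0.783135 = 3.9157

3.9157


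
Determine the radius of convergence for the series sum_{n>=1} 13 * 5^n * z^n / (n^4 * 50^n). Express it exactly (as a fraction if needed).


Step 1: General term a_n = 13 * 5^n / (n^4 * 50^n)
Step 2: By the root test, |a_n|^(1/n) = 13^(1/n) * 5 / (n^(4/n) * 50) -> 5/50 as n -> infinity (since 13^(1/n) -> 1 and n^(4/n) -> 1)
Step 3: R = 1/lim|a_n|^(1/n) = 50/5 = 10

10


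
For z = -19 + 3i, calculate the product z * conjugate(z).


Step 1: conj(z) = -19 - 3i
Step 2: z * conj(z) = (-19)^2 + 3^2
Step 3: = 361 + 9 = 370

370


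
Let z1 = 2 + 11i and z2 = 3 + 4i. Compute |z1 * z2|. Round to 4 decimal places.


Step 1: |z1| = sqrt(2^2 + 11^2) = sqrt(125)
Step 2: |z2| = sqrt(3^2 + 4^2) = sqrt(25)
Step 3: |z1*z2| = |z1|*|z2| = sqrt(125) * sqrt(25) = sqrt(125 * 25) = sqrt(3125)
Step 4: = 55.9017

55.9017


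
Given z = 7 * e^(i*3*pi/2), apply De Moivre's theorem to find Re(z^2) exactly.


Step 1: By De Moivre's theorem, z^2 = 7^2 * e^(i*2*3*pi/2) = 49 * (cos(3*pi) + i*sin(3*pi))
Step 2: |z|^2 = 7^2 = 49
Step 3: Reduce the angle mod 2*pi: 3*pi - 2*pi = pi
Step 4: cos(pi) = -1
Step 5: Re(z^2) = 49 * (-1) = -49

-49


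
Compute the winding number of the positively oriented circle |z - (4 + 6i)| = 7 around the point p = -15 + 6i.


Step 1: Center c = (4, 6), radius = 7
Step 2: |p - c|^2 = (-19)^2 + 0^2 = 361
Step 3: r^2 = 49
Step 4: |p-c| > r so winding number = 0

0


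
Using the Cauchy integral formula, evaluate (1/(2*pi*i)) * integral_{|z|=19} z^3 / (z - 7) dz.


Step 1: f(z) = z^3, a = 7 is inside |z| = 19
Step 2: By Cauchy integral formula: (1/(2pi*i)) * integral = f(a)
Step 3: f(7) = 7^3 = 343

343


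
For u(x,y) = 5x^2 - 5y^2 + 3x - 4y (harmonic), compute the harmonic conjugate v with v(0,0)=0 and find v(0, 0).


Step 1: v_x = -u_y = 10y + 4
Step 2: v_y = u_x = 10x + 3
Step 3: v = 10xy + 4x + 3y + C
Step 4: v(0,0) = 0 => C = 0
Step 5: v(0, 0) = 0

0


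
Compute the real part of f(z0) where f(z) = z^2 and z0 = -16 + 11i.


Step 1: z0 = -16 + 11i
Step 2: z0^2 = (-16)^2 - 11^2 - 352i
Step 3: real part = 256 - 121 = 135

135


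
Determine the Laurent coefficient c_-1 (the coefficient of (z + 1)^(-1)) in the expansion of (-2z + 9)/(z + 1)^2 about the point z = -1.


Step 1: Write the numerator in powers of (z + 1): -2z + 9 = -2(z + 1) + (-2*(-1) + 9) = -2(z + 1) + 11
Step 2: Divide by (z + 1)^2: f(z) = 11(z + 1)^(-2) - 2(z + 1)^(-1)
Step 3: This finite sum is the Laurent series of f about z = -1.
Step 4: Coefficient of (z + 1)^(-1) = coefficient of (z + 1) in the re-centred numerator = -2

-2


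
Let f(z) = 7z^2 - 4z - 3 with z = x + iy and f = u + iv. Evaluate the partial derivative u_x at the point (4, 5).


Step 1: f(z) = 7(x+iy)^2 - 4(x+iy) - 3
Step 2: u = 7(x^2 - y^2) - 4x - 3
Step 3: u_x = 14x - 4
Step 4: At (4, 5): u_x = 56 - 4 = 52

52


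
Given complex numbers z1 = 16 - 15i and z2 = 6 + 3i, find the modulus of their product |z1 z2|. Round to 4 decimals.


Step 1: |z1| = sqrt(16^2 + (-15)^2) = sqrt(481)
Step 2: |z2| = sqrt(6^2 + 3^2) = sqrt(45)
Step 3: |z1*z2| = |z1|*|z2| = sqrt(481) * sqrt(45) = sqrt(481 * 45) = sqrt(21645)
Step 4: = 147.1224

147.1224


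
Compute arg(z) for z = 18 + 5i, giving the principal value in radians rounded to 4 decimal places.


Step 1: z = 18 + 5i
Step 2: arg(z) = atan2(5, 18)
Step 3: arg(z) = 0.2709

0.2709


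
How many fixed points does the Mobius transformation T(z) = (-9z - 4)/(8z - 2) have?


Step 1: Fixed points satisfy T(z) = z
Step 2: 8z^2 + 7z + 4 = 0
Step 3: Discriminant = 7^2 - 4*8*4 = -79
Step 4: Number of fixed points = 2

2


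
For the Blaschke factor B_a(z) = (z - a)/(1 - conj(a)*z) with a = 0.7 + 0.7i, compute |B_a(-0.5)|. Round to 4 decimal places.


Step 1: Numerator z0 - a = -0.5 - (0.7 + 0.7i) = -1.2 - 0.7i
Step 2: Denominator 1 - conj(a)*z0 = 1 - (0.7 - 0.7i)*(-0.5) = 1.35 - 0.35i
Step 3: |z0 - a|^2 = (-1.2)^2 + (-0.7)^2 = 1.93; |1 - conj(a)*z0|^2 = 1.35^2 + (-0.35)^2 = 1.945
Step 4: |B_a(-0.5)| = sqrt(1.93 / 1.945) = sqrt(0.992288)
Step 5: = 0.9961

0.9961


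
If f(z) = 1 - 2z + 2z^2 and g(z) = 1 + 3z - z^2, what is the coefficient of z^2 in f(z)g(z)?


Step 1: z^2 term in f*g comes from: (1)*(-z^2) + (-2z)*(3z) + (2z^2)*(1)
Step 2: = -1 - 6 + 2
Step 3: = -5

-5


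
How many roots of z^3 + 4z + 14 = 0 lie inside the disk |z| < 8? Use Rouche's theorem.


Step 1: On |z| = 8 the three terms have sizes |z^3| = 8^3 = 512, |4z| = 4*8 = 32, |14| = 14
Step 2: The dominant term is g(z) = z^3; let h(z) = 4z + 14 so f = g + h
Step 3: On |z| = 8: |g| = 512 and |h| <= 32 + 14 = 46
Step 4: Since 512 > 46, |h| < |g| on |z| = 8, so by Rouche f has the same number of zeros as g inside |z| < 8
Step 5: g(z) = z^3 has 3 zeros (all at the origin) inside |z| < 8. Answer = 3

3


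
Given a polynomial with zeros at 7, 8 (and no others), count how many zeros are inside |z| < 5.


Step 1: Check each root:
  z = 7: |7| = 7 >= 5
  z = 8: |8| = 8 >= 5
Step 2: Count = 0

0


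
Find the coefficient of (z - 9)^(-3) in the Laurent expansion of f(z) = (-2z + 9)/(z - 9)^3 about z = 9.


Step 1: Write the numerator in powers of (z - 9): -2z + 9 = -2(z - 9) + (-2*9 + 9) = -2(z - 9) - 9
Step 2: Divide by (z - 9)^3: f(z) = -9(z - 9)^(-3) - 2(z - 9)^(-2)
Step 3: This finite sum is the Laurent series of f about z = 9.
Step 4: Coefficient of (z - 9)^(-3) = -2*9 + 9 = -9

-9


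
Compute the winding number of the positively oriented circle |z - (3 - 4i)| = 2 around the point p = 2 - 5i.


Step 1: Center c = (3, -4), radius = 2
Step 2: |p - c|^2 = (-1)^2 + (-1)^2 = 2
Step 3: r^2 = 4
Step 4: |p-c| < r so winding number = 1

1


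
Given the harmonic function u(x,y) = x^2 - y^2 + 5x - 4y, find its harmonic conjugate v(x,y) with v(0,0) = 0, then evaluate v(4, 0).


Step 1: v_x = -u_y = 2y + 4
Step 2: v_y = u_x = 2x + 5
Step 3: v = 2xy + 4x + 5y + C
Step 4: v(0,0) = 0 => C = 0
Step 5: v(4, 0) = 16

16


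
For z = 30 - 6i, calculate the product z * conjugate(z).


Step 1: conj(z) = 30 + 6i
Step 2: z * conj(z) = 30^2 + (-6)^2
Step 3: = 900 + 36 = 936

936


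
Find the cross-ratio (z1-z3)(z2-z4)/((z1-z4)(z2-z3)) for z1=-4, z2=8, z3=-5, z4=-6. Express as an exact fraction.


Step 1: (z1-z3)(z2-z4) = 1 * 14 = 14
Step 2: (z1-z4)(z2-z3) = 2 * 13 = 26
Step 3: Cross-ratio = 14/26 = 7/13

7/13


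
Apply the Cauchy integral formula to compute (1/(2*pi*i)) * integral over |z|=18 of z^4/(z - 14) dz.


Step 1: f(z) = z^4, a = 14 is inside |z| = 18
Step 2: By Cauchy integral formula: (1/(2pi*i)) * integral = f(a)
Step 3: f(14) = 14^4 = 38416

38416


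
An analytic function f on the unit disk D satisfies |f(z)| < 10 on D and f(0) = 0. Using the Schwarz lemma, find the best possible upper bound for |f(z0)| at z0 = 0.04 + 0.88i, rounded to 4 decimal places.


Step 1: g = f/10 maps D -> D with g(0) = 0, so by the Schwarz lemma |g(z)| <= |z|, i.e. |f(z)| <= 10|z|; this is sharp (f(z) = 10z).
Step 2: |z0|^2 = 0.04^2 + 0.88^2 = 0.776
Step 3: |z0| = sqrt(0.776) = 0.880909
Step 4: Best bound = 10 * |z0| = 10 * 0.880909 = 8.8091

8.8091


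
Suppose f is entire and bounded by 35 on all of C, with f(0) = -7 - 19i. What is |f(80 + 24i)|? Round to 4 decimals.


Step 1: By Liouville's theorem, a bounded entire function is constant.
Step 2: f(z) = f(0) = -7 - 19i for all z.
Step 3: |f(w)| = |-7 - 19i| = sqrt(49 + 361)
Step 4: = 20.2485

20.2485


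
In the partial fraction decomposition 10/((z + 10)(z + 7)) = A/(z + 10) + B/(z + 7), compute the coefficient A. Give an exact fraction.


Step 1: Multiply both sides by (z + 10) and set z = -10
Step 2: A = 10 / (-10 + 7)
Step 3: A = 10 / (-3)
Step 4: A = -10/3

-10/3


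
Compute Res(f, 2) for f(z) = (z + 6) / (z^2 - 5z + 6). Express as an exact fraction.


Step 1: Q(z) = z^2 - 5z + 6 = (z - 2)(z - 3)
Step 2: Q'(z) = 2z - 5
Step 3: Q'(2) = -1, P(2) = 8
Step 4: Res = P(2)/Q'(2) = 8/(-1) = -8

-8


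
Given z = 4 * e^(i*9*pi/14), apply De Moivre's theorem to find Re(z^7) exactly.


Step 1: By De Moivre's theorem, z^7 = 4^7 * e^(i*7*9*pi/14) = 16384 * (cos(9*pi/2) + i*sin(9*pi/2))
Step 2: |z|^7 = 4^7 = 16384
Step 3: Reduce the angle mod 2*pi: 9*pi/2 - 4*pi = pi/2
Step 4: cos(pi/2) = 0
Step 5: Re(z^7) = 16384 * 0 = 0

0
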